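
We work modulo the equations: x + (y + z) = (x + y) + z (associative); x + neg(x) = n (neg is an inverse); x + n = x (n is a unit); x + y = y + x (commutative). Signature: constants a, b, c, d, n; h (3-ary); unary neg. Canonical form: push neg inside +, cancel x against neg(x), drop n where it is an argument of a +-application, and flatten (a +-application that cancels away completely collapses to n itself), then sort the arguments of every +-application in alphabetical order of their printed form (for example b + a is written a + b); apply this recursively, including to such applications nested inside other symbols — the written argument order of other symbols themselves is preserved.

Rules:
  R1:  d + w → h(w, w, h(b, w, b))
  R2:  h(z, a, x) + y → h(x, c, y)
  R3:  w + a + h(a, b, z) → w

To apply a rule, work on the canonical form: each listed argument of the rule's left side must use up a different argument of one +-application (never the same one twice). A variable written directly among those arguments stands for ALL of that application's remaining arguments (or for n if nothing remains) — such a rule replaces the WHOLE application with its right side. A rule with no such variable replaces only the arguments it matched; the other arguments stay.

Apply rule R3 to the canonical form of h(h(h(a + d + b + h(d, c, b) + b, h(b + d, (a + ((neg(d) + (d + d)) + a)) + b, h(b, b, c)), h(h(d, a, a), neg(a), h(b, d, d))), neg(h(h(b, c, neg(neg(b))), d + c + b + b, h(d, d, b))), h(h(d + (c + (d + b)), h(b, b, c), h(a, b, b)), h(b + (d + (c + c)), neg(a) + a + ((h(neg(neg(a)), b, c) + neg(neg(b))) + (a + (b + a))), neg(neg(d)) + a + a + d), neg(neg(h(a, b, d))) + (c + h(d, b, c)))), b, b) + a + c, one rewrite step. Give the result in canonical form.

Canonical form:  a + c + h(h(h(a + b + b + d + h(d, c, b), h(b + d, a + a + b + d, h(b, b, c)), h(h(d, a, a), neg(a), h(b, d, d))), neg(h(h(b, c, b), b + b + c + d, h(d, d, b))), h(h(b + c + d + d, h(b, b, c), h(a, b, b)), h(b + c + c + d, a + a + b + b + h(a, b, c), a + a + d + d), c + h(a, b, d) + h(d, b, c))), b, b)
Apply R3:  consuming a, h(a, b, c);  w := a + b + b, z := c
Every leftover argument binds to the variable; the entire application is replaced.
Result:  a + c + h(h(h(a + b + b + d + h(d, c, b), h(b + d, a + a + b + d, h(b, b, c)), h(h(d, a, a), neg(a), h(b, d, d))), neg(h(h(b, c, b), b + b + c + d, h(d, d, b))), h(h(b + c + d + d, h(b, b, c), h(a, b, b)), h(b + c + c + d, a + b + b, a + a + d + d), c + h(a, b, d) + h(d, b, c))), b, b)

Answer: a + c + h(h(h(a + b + b + d + h(d, c, b), h(b + d, a + a + b + d, h(b, b, c)), h(h(d, a, a), neg(a), h(b, d, d))), neg(h(h(b, c, b), b + b + c + d, h(d, d, b))), h(h(b + c + d + d, h(b, b, c), h(a, b, b)), h(b + c + c + d, a + b + b, a + a + d + d), c + h(a, b, d) + h(d, b, c))), b, b)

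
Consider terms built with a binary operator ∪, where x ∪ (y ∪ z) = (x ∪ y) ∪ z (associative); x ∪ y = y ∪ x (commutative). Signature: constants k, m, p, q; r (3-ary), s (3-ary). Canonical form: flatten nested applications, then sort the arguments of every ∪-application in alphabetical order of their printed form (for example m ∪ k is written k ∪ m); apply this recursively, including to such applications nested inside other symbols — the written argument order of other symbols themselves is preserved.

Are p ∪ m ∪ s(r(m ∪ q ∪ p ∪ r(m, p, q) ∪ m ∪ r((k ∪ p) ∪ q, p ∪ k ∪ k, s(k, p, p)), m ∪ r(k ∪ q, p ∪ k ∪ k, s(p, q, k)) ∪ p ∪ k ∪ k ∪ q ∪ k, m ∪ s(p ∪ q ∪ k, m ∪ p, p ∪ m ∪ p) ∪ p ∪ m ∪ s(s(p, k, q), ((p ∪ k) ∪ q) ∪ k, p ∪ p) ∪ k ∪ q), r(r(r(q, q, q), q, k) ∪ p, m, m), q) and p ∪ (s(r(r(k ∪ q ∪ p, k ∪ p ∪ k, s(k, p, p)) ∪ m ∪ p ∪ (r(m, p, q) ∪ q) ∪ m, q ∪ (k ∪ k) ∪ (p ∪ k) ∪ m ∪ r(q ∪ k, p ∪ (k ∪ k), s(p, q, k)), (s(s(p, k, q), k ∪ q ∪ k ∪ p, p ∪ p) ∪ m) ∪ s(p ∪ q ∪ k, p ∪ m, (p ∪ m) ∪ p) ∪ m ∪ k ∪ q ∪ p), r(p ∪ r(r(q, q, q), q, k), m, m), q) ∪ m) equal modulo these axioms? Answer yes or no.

Answer: yes — both canonical forms are m ∪ p ∪ s(r(m ∪ m ∪ p ∪ q ∪ r(k ∪ p ∪ q, k ∪ k ∪ p, s(k, p, p)) ∪ r(m, p, q), k ∪ k ∪ k ∪ m ∪ p ∪ q ∪ r(k ∪ q, k ∪ k ∪ p, s(p, q, k)), k ∪ m ∪ m ∪ p ∪ q ∪ s(k ∪ p ∪ q, m ∪ p, m ∪ p ∪ p) ∪ s(s(p, k, q), k ∪ k ∪ p ∪ q, p ∪ p)), r(p ∪ r(r(q, q, q), q, k), m, m), q)

Derivation:
Left:  p ∪ m ∪ s(r(m ∪ q ∪ p ∪ r(m, p, q) ∪ m ∪ r((k ∪ p) ∪ q, p ∪ k ∪ k, s(k, p, p)), m ∪ r(k ∪ q, p ∪ k ∪ k, s(p, q, k)) ∪ p ∪ k ∪ k ∪ q ∪ k, m ∪ s(p ∪ q ∪ k, m ∪ p, p ∪ m ∪ p) ∪ p ∪ m ∪ s(s(p, k, q), ((p ∪ k) ∪ q) ∪ k, p ∪ p) ∪ k ∪ q), r(r(r(q, q, q), q, k) ∪ p, m, m), q)
  Inside:  s(r(m ∪ q ∪ p ∪ r(m, p, q) ∪ m ∪ r((k ∪ p) ∪ q, p ∪ k ∪ k, s(k, p, p)), m ∪ r(k ∪ q, p ∪ k ∪ k, s(p, q, k)) ∪ p ∪ k ∪ k ∪ q ∪ k, m ∪ s(p ∪ q ∪ k, m ∪ p, p ∪ m ∪ p) ∪ p ∪ m ∪ s(s(p, k, q), ((p ∪ k) ∪ q) ∪ k, p ∪ p) ∪ k ∪ q), r(r(r(q, q, q), q, k) ∪ p, m, m), q)  →  s(r(m ∪ m ∪ p ∪ q ∪ r(k ∪ p ∪ q, k ∪ k ∪ p, s(k, p, p)) ∪ r(m, p, q), k ∪ k ∪ k ∪ m ∪ p ∪ q ∪ r(k ∪ q, k ∪ k ∪ p, s(p, q, k)), k ∪ m ∪ m ∪ p ∪ q ∪ s(k ∪ p ∪ q, m ∪ p, m ∪ p ∪ p) ∪ s(s(p, k, q), k ∪ k ∪ p ∪ q, p ∪ p)), r(p ∪ r(r(q, q, q), q, k), m, m), q)
  Order the arguments:  m ∪ p ∪ s(r(m ∪ m ∪ p ∪ q ∪ r(k ∪ p ∪ q, k ∪ k ∪ p, s(k, p, p)) ∪ r(m, p, q), k ∪ k ∪ k ∪ m ∪ p ∪ q ∪ r(k ∪ q, k ∪ k ∪ p, s(p, q, k)), k ∪ m ∪ m ∪ p ∪ q ∪ s(k ∪ p ∪ q, m ∪ p, m ∪ p ∪ p) ∪ s(s(p, k, q), k ∪ k ∪ p ∪ q, p ∪ p)), r(p ∪ r(r(q, q, q), q, k), m, m), q)
Right:  p ∪ (s(r(r(k ∪ q ∪ p, k ∪ p ∪ k, s(k, p, p)) ∪ m ∪ p ∪ (r(m, p, q) ∪ q) ∪ m, q ∪ (k ∪ k) ∪ (p ∪ k) ∪ m ∪ r(q ∪ k, p ∪ (k ∪ k), s(p, q, k)), (s(s(p, k, q), k ∪ q ∪ k ∪ p, p ∪ p) ∪ m) ∪ s(p ∪ q ∪ k, p ∪ m, (p ∪ m) ∪ p) ∪ m ∪ k ∪ q ∪ p), r(p ∪ r(r(q, q, q), q, k), m, m), q) ∪ m)
  Merge nested applications:  p ∪ s(r(r(k ∪ q ∪ p, k ∪ p ∪ k, s(k, p, p)) ∪ m ∪ p ∪ (r(m, p, q) ∪ q) ∪ m, q ∪ (k ∪ k) ∪ (p ∪ k) ∪ m ∪ r(q ∪ k, p ∪ (k ∪ k), s(p, q, k)), (s(s(p, k, q), k ∪ q ∪ k ∪ p, p ∪ p) ∪ m) ∪ s(p ∪ q ∪ k, p ∪ m, (p ∪ m) ∪ p) ∪ m ∪ k ∪ q ∪ p), r(p ∪ r(r(q, q, q), q, k), m, m), q) ∪ m
  Inside:  s(r(r(k ∪ q ∪ p, k ∪ p ∪ k, s(k, p, p)) ∪ m ∪ p ∪ (r(m, p, q) ∪ q) ∪ m, q ∪ (k ∪ k) ∪ (p ∪ k) ∪ m ∪ r(q ∪ k, p ∪ (k ∪ k), s(p, q, k)), (s(s(p, k, q), k ∪ q ∪ k ∪ p, p ∪ p) ∪ m) ∪ s(p ∪ q ∪ k, p ∪ m, (p ∪ m) ∪ p) ∪ m ∪ k ∪ q ∪ p), r(p ∪ r(r(q, q, q), q, k), m, m), q)  →  s(r(m ∪ m ∪ p ∪ q ∪ r(k ∪ p ∪ q, k ∪ k ∪ p, s(k, p, p)) ∪ r(m, p, q), k ∪ k ∪ k ∪ m ∪ p ∪ q ∪ r(k ∪ q, k ∪ k ∪ p, s(p, q, k)), k ∪ m ∪ m ∪ p ∪ q ∪ s(k ∪ p ∪ q, m ∪ p, m ∪ p ∪ p) ∪ s(s(p, k, q), k ∪ k ∪ p ∪ q, p ∪ p)), r(p ∪ r(r(q, q, q), q, k), m, m), q)
  Sort arguments:  m ∪ p ∪ s(r(m ∪ m ∪ p ∪ q ∪ r(k ∪ p ∪ q, k ∪ k ∪ p, s(k, p, p)) ∪ r(m, p, q), k ∪ k ∪ k ∪ m ∪ p ∪ q ∪ r(k ∪ q, k ∪ k ∪ p, s(p, q, k)), k ∪ m ∪ m ∪ p ∪ q ∪ s(k ∪ p ∪ q, m ∪ p, m ∪ p ∪ p) ∪ s(s(p, k, q), k ∪ k ∪ p ∪ q, p ∪ p)), r(p ∪ r(r(q, q, q), q, k), m, m), q)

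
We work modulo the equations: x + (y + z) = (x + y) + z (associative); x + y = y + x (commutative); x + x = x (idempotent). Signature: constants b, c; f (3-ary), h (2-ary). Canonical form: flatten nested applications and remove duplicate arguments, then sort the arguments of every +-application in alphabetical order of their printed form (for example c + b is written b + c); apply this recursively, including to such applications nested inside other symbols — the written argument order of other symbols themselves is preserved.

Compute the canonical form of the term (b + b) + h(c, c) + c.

Answer: b + c + h(c, c)

Derivation:
Merge nested applications:  b + b + h(c, c) + c
Drop duplicates:  drop duplicate b
Order the arguments:  b + c + h(c, c)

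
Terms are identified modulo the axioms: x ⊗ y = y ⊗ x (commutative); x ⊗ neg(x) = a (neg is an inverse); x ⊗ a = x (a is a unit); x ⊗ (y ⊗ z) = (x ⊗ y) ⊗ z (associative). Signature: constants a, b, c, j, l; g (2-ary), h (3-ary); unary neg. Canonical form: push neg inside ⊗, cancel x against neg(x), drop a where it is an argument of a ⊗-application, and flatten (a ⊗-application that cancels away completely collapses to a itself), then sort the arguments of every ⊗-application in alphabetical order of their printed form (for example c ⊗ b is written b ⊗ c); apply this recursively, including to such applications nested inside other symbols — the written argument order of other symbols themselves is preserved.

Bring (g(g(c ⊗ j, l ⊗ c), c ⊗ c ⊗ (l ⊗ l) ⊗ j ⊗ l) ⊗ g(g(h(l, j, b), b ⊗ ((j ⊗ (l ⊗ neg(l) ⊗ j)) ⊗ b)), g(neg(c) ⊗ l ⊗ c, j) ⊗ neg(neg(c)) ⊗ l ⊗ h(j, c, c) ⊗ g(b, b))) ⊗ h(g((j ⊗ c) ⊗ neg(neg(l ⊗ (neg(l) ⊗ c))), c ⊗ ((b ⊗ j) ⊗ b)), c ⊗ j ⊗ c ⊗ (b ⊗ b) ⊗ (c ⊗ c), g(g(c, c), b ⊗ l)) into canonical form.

Push neg inside:  distribute neg over ⊗ and collapse double neg
Combine occurrences:  g(g(c ⊗ j, c ⊗ l), c ⊗ c ⊗ j ⊗ l ⊗ l ⊗ l) ⊗ g(g(h(l, j, b), b ⊗ b ⊗ j ⊗ j), c ⊗ g(b, b) ⊗ g(l, j) ⊗ h(j, c, c) ⊗ l) ⊗ h(g(c ⊗ c ⊗ j, b ⊗ b ⊗ c ⊗ j), b ⊗ b ⊗ c ⊗ c ⊗ c ⊗ c ⊗ j, g(g(c, c), b ⊗ l))

Answer: g(g(c ⊗ j, c ⊗ l), c ⊗ c ⊗ j ⊗ l ⊗ l ⊗ l) ⊗ g(g(h(l, j, b), b ⊗ b ⊗ j ⊗ j), c ⊗ g(b, b) ⊗ g(l, j) ⊗ h(j, c, c) ⊗ l) ⊗ h(g(c ⊗ c ⊗ j, b ⊗ b ⊗ c ⊗ j), b ⊗ b ⊗ c ⊗ c ⊗ c ⊗ c ⊗ j, g(g(c, c), b ⊗ l))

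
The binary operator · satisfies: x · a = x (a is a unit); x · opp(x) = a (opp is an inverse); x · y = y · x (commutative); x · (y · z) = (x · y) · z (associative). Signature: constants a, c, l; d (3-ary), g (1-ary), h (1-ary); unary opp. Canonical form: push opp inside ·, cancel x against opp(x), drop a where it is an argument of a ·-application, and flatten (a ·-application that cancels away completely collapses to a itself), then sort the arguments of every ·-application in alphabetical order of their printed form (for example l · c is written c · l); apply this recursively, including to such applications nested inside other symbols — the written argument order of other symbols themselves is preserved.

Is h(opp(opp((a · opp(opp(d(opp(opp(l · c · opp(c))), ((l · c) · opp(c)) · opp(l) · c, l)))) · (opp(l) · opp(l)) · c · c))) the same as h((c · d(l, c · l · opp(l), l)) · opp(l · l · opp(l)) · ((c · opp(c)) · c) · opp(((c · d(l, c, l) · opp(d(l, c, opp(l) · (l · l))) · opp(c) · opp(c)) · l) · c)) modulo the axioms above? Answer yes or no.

Left:  h(opp(opp((a · opp(opp(d(opp(opp(l · c · opp(c))), ((l · c) · opp(c)) · opp(l) · c, l)))) · (opp(l) · opp(l)) · c · c)))
  Descend into:  (a · opp(opp(d(opp(opp(l · c · opp(c))), ((l · c) · opp(c)) · opp(l) · c, l)))) · (opp(l) · opp(l)) · c · c
  Push opp inside:  distribute opp over · and collapse double opp
  Collect:  d(l, c, l) · opp(l) · opp(l) · c · c
  Sort:  c · c · d(l, c, l) · opp(l) · opp(l)
  Rebuild:  h(c · c · d(l, c, l) · opp(l) · opp(l))
Right:  h((c · d(l, c · l · opp(l), l)) · opp(l · l · opp(l)) · ((c · opp(c)) · c) · opp(((c · d(l, c, l) · opp(d(l, c, opp(l) · (l · l))) · opp(c) · opp(c)) · l) · c))
  Descend into:  (c · d(l, c · l · opp(l), l)) · opp(l · l · opp(l)) · ((c · opp(c)) · c) · opp(((c · d(l, c, l) · opp(d(l, c, opp(l) · (l · l))) · opp(c) · opp(c)) · l) · c)
  Push opp inside:  distribute opp over · and collapse double opp
  Combine occurrences:  c · c · d(l, c, l) · opp(l) · opp(l)
  Rebuild:  h(c · c · d(l, c, l) · opp(l) · opp(l))

Answer: yes — both canonical forms are h(c · c · d(l, c, l) · opp(l) · opp(l))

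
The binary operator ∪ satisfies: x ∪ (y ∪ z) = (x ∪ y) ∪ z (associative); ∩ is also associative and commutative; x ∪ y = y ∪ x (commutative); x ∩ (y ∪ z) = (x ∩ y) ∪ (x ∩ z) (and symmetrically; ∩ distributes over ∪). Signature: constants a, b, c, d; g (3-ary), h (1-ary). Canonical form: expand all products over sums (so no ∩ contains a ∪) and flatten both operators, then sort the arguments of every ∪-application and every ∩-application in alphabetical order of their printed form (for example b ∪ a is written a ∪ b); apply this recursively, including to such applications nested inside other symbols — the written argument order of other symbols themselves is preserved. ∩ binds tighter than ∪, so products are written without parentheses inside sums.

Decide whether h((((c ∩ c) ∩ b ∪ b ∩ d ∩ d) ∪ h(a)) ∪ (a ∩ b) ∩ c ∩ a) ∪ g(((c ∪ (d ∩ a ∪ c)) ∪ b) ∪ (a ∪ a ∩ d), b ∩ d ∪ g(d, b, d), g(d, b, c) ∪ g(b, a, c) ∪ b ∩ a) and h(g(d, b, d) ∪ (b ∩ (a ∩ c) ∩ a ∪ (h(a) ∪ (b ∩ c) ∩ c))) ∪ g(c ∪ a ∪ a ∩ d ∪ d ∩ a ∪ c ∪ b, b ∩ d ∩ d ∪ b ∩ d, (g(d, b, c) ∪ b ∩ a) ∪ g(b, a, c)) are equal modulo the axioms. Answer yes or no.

Answer: no — g(a ∪ a ∩ d ∪ a ∩ d ∪ b ∪ c ∪ c, b ∩ d ∪ g(d, b, d), a ∩ b ∪ g(b, a, c) ∪ g(d, b, c)) ∪ h(a ∩ a ∩ b ∩ c ∪ b ∩ c ∩ c ∪ b ∩ d ∩ d ∪ h(a)) vs g(a ∪ a ∩ d ∪ a ∩ d ∪ b ∪ c ∪ c, b ∩ d ∪ b ∩ d ∩ d, a ∩ b ∪ g(b, a, c) ∪ g(d, b, c)) ∪ h(a ∩ a ∩ b ∩ c ∪ b ∩ c ∩ c ∪ g(d, b, d) ∪ h(a))

Derivation:
Left:  h((((c ∩ c) ∩ b ∪ b ∩ d ∩ d) ∪ h(a)) ∪ (a ∩ b) ∩ c ∩ a) ∪ g(((c ∪ (d ∩ a ∪ c)) ∪ b) ∪ (a ∪ a ∩ d), b ∩ d ∪ g(d, b, d), g(d, b, c) ∪ g(b, a, c) ∪ b ∩ a)
  Merge nested applications:  h(a ∩ a ∩ b ∩ c ∪ b ∩ c ∩ c ∪ b ∩ d ∩ d ∪ h(a)) ∪ g(a ∪ a ∩ d ∪ a ∩ d ∪ b ∪ c ∪ c, b ∩ d ∪ g(d, b, d), a ∩ b ∪ g(b, a, c) ∪ g(d, b, c))
  Sort arguments:  g(a ∪ a ∩ d ∪ a ∩ d ∪ b ∪ c ∪ c, b ∩ d ∪ g(d, b, d), a ∩ b ∪ g(b, a, c) ∪ g(d, b, c)) ∪ h(a ∩ a ∩ b ∩ c ∪ b ∩ c ∩ c ∪ b ∩ d ∩ d ∪ h(a))
Right:  h(g(d, b, d) ∪ (b ∩ (a ∩ c) ∩ a ∪ (h(a) ∪ (b ∩ c) ∩ c))) ∪ g(c ∪ a ∪ a ∩ d ∪ d ∩ a ∪ c ∪ b, b ∩ d ∩ d ∪ b ∩ d, (g(d, b, c) ∪ b ∩ a) ∪ g(b, a, c))
  Flatten:  h(a ∩ a ∩ b ∩ c ∪ b ∩ c ∩ c ∪ g(d, b, d) ∪ h(a)) ∪ g(a ∪ a ∩ d ∪ a ∩ d ∪ b ∪ c ∪ c, b ∩ d ∪ b ∩ d ∩ d, a ∩ b ∪ g(b, a, c) ∪ g(d, b, c))
  Sort arguments:  g(a ∪ a ∩ d ∪ a ∩ d ∪ b ∪ c ∪ c, b ∩ d ∪ b ∩ d ∩ d, a ∩ b ∪ g(b, a, c) ∪ g(d, b, c)) ∪ h(a ∩ a ∩ b ∩ c ∪ b ∩ c ∩ c ∪ g(d, b, d) ∪ h(a))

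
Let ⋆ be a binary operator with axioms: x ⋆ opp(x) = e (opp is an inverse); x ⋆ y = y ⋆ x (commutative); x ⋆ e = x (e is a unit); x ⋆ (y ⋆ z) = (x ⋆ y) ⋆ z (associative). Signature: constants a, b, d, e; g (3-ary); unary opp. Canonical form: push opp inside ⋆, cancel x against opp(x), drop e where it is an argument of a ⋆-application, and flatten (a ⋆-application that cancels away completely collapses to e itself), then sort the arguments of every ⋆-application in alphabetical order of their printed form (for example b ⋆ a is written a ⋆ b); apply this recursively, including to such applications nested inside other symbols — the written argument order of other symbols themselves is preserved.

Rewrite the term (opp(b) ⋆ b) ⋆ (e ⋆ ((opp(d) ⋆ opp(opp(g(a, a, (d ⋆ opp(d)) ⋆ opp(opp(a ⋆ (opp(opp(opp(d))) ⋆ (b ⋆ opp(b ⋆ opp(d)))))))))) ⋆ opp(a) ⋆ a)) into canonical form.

Push opp inside:  distribute opp over ⋆ and collapse double opp
Inverses cancel:  b cancels; a cancels
Combine occurrences:  opp(d) ⋆ g(a, a, a)
Sort arguments:  g(a, a, a) ⋆ opp(d)

Answer: g(a, a, a) ⋆ opp(d)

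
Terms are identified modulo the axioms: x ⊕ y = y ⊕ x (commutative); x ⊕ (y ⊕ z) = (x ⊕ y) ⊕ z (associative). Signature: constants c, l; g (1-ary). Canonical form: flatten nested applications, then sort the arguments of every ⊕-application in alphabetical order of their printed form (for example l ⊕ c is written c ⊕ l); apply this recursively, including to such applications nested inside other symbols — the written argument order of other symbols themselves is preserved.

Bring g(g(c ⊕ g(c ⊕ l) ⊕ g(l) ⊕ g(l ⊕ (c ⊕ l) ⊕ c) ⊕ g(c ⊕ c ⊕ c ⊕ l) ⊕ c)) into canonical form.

Answer: g(g(c ⊕ c ⊕ g(c ⊕ c ⊕ c ⊕ l) ⊕ g(c ⊕ c ⊕ l ⊕ l) ⊕ g(c ⊕ l) ⊕ g(l)))

Derivation:
Focus inside:  c ⊕ g(c ⊕ l) ⊕ g(l) ⊕ g(l ⊕ (c ⊕ l) ⊕ c) ⊕ g(c ⊕ c ⊕ c ⊕ l) ⊕ c
Simplify inside:  g(l ⊕ (c ⊕ l) ⊕ c)  →  g(c ⊕ c ⊕ l ⊕ l)
Sort arguments:  c ⊕ c ⊕ g(c ⊕ c ⊕ c ⊕ l) ⊕ g(c ⊕ c ⊕ l ⊕ l) ⊕ g(c ⊕ l) ⊕ g(l)
Rebuild:  g(g(c ⊕ c ⊕ g(c ⊕ c ⊕ c ⊕ l) ⊕ g(c ⊕ c ⊕ l ⊕ l) ⊕ g(c ⊕ l) ⊕ g(l)))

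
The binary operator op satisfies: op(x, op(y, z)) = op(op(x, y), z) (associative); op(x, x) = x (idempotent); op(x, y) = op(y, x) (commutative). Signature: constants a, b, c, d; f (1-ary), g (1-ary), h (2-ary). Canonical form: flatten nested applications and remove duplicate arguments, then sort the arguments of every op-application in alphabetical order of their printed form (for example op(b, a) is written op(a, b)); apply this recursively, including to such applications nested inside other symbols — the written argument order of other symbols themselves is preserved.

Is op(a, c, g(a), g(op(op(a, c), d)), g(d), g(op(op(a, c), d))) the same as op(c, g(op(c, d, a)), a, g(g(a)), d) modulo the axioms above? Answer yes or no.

Left:  op(a, c, g(a), g(op(op(a, c), d)), g(d), g(op(op(a, c), d)))
  Inside:  g(op(op(a, c), d))  →  g(op(a, c, d))
  Simplify inside:  g(op(op(a, c), d))  →  g(op(a, c, d))
  Drop duplicates:  drop duplicate g(op(a, c, d))
  Order the arguments:  op(a, c, g(a), g(d), g(op(a, c, d)))
Right:  op(c, g(op(c, d, a)), a, g(g(a)), d)
  Canonicalize subterm:  g(op(c, d, a))  →  g(op(a, c, d))
  Sort arguments:  op(a, c, d, g(g(a)), g(op(a, c, d)))

Answer: no — op(a, c, g(a), g(d), g(op(a, c, d))) vs op(a, c, d, g(g(a)), g(op(a, c, d)))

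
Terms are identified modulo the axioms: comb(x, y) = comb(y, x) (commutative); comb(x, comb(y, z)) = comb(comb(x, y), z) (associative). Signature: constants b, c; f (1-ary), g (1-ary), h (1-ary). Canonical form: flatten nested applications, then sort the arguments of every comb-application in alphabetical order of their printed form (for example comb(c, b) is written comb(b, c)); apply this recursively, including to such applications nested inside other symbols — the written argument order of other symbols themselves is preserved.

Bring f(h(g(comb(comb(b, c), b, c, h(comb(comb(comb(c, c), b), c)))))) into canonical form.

Descend into:  comb(comb(b, c), b, c, h(comb(comb(comb(c, c), b), c)))
Un-nest:  comb(b, c, b, c, h(comb(comb(comb(c, c), b), c)))
Canonicalize subterm:  h(comb(comb(comb(c, c), b), c))  →  h(comb(b, c, c, c))
Order the arguments:  comb(b, b, c, c, h(comb(b, c, c, c)))
Rebuild:  f(h(g(comb(b, b, c, c, h(comb(b, c, c, c))))))

Answer: f(h(g(comb(b, b, c, c, h(comb(b, c, c, c))))))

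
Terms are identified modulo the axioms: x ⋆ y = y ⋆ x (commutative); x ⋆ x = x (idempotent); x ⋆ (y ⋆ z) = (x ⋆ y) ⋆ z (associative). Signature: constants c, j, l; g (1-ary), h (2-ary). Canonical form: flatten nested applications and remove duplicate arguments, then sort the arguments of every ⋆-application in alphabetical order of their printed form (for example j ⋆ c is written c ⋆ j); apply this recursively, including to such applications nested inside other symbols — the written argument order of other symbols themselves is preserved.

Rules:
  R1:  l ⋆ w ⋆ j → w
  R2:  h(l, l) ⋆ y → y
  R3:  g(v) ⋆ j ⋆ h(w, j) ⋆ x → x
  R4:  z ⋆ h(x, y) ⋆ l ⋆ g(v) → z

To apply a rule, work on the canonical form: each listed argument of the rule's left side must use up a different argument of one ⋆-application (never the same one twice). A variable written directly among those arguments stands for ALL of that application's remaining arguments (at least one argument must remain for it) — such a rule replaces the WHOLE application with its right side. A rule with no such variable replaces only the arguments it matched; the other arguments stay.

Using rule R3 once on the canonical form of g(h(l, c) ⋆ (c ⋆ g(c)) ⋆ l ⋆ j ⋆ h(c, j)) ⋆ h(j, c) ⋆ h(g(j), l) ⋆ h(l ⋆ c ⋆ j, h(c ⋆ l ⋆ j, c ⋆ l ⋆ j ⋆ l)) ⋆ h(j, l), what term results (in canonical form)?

Answer: g(c ⋆ h(l, c) ⋆ l) ⋆ h(c ⋆ j ⋆ l, h(c ⋆ j ⋆ l, c ⋆ j ⋆ l)) ⋆ h(g(j), l) ⋆ h(j, c) ⋆ h(j, l)

Derivation:
Canonical form:  g(c ⋆ g(c) ⋆ h(c, j) ⋆ h(l, c) ⋆ j ⋆ l) ⋆ h(c ⋆ j ⋆ l, h(c ⋆ j ⋆ l, c ⋆ j ⋆ l)) ⋆ h(g(j), l) ⋆ h(j, c) ⋆ h(j, l)
Apply R3:  consuming g(c), h(c, j), j;  v := c, w := c, x := c ⋆ h(l, c) ⋆ l
The extension variable absorbs all remaining arguments, so the whole application is rewritten.
Result:  g(c ⋆ h(l, c) ⋆ l) ⋆ h(c ⋆ j ⋆ l, h(c ⋆ j ⋆ l, c ⋆ j ⋆ l)) ⋆ h(g(j), l) ⋆ h(j, c) ⋆ h(j, l)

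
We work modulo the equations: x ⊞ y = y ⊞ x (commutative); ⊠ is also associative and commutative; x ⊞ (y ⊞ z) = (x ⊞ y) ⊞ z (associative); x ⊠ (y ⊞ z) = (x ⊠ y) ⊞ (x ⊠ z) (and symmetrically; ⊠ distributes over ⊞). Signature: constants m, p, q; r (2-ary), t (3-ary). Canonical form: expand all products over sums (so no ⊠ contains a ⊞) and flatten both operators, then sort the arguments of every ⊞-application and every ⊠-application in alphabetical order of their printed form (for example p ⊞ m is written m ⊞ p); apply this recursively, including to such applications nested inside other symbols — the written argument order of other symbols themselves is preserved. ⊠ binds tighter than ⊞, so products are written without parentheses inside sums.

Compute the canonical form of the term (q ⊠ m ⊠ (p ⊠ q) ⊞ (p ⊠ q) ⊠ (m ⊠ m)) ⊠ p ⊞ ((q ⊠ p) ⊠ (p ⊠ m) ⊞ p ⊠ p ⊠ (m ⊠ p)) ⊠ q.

Answer: m ⊠ m ⊠ p ⊠ p ⊠ q ⊞ m ⊠ p ⊠ p ⊠ p ⊠ q ⊞ m ⊠ p ⊠ p ⊠ q ⊠ q ⊞ m ⊠ p ⊠ p ⊠ q ⊠ q

Derivation:
Expand:  m ⊠ p ⊠ p ⊠ q ⊠ q ⊞ m ⊠ m ⊠ p ⊠ p ⊠ q ⊞ m ⊠ p ⊠ p ⊠ q ⊠ q ⊞ m ⊠ p ⊠ p ⊠ p ⊠ q
Order the arguments:  m ⊠ m ⊠ p ⊠ p ⊠ q ⊞ m ⊠ p ⊠ p ⊠ p ⊠ q ⊞ m ⊠ p ⊠ p ⊠ q ⊠ q ⊞ m ⊠ p ⊠ p ⊠ q ⊠ q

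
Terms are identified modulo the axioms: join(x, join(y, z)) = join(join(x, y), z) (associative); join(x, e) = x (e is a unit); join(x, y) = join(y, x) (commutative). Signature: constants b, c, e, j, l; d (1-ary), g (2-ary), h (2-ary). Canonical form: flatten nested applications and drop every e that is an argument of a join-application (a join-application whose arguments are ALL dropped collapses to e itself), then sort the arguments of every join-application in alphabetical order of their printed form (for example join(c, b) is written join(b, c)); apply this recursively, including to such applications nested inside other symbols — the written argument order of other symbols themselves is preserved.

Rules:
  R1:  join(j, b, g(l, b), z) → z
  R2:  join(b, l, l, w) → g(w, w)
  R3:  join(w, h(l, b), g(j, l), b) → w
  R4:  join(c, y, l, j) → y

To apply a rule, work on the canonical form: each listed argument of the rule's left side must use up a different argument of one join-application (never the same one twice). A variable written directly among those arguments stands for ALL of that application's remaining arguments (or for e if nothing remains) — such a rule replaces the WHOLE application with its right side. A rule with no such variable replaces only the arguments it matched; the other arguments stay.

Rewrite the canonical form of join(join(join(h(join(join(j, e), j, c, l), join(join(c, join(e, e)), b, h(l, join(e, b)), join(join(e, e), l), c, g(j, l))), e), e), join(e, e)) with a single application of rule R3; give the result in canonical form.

Answer: h(join(c, j, j, l), join(c, c, l))

Derivation:
Canonical form:  h(join(c, j, j, l), join(b, c, c, g(j, l), h(l, b), l))
R3 matches:  uses b, g(j, l), h(l, b);  w := join(c, c, l)
The extension variable absorbs all remaining arguments, so the whole application is rewritten.
Giving:  h(join(c, j, j, l), join(c, c, l))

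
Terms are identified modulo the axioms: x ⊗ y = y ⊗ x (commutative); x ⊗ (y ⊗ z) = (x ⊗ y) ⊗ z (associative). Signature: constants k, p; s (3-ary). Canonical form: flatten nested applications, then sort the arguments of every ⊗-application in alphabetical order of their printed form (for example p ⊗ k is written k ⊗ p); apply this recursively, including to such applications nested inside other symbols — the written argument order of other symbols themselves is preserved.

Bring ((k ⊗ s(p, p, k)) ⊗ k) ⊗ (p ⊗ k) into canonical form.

Answer: k ⊗ k ⊗ k ⊗ p ⊗ s(p, p, k)

Derivation:
Un-nest:  k ⊗ s(p, p, k) ⊗ k ⊗ p ⊗ k
Sort:  k ⊗ k ⊗ k ⊗ p ⊗ s(p, p, k)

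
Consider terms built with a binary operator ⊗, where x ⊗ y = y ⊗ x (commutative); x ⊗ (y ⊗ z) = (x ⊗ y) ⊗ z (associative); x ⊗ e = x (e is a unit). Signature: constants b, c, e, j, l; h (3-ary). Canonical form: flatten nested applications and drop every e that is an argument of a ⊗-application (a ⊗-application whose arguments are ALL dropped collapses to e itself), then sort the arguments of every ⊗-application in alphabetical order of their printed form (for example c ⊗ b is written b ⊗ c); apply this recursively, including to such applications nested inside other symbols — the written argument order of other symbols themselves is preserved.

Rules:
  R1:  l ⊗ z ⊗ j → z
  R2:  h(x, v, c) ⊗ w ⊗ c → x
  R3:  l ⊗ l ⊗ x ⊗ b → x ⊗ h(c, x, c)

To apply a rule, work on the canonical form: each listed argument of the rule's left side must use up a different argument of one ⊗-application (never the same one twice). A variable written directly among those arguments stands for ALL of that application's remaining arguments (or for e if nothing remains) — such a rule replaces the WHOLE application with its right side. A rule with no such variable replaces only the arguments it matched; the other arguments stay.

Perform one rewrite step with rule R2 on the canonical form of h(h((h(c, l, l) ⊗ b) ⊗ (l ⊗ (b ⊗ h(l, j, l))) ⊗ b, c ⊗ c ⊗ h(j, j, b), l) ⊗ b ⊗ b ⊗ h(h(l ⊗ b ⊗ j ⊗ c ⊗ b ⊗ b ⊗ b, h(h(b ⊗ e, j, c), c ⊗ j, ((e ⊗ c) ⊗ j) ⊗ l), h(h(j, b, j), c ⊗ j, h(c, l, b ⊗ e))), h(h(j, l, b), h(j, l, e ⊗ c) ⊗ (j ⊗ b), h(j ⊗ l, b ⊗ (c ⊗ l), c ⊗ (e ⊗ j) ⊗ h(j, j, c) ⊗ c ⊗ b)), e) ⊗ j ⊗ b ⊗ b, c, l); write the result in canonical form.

Canonical form:  h(b ⊗ b ⊗ b ⊗ b ⊗ h(b ⊗ b ⊗ b ⊗ h(c, l, l) ⊗ h(l, j, l) ⊗ l, c ⊗ c ⊗ h(j, j, b), l) ⊗ h(h(b ⊗ b ⊗ b ⊗ b ⊗ c ⊗ j ⊗ l, h(h(b, j, c), c ⊗ j, c ⊗ j ⊗ l), h(h(j, b, j), c ⊗ j, h(c, l, b))), h(h(j, l, b), b ⊗ h(j, l, c) ⊗ j, h(j ⊗ l, b ⊗ c ⊗ l, b ⊗ c ⊗ c ⊗ h(j, j, c) ⊗ j)), e) ⊗ j, c, l)
Match R2:  consume c, h(j, j, c);  v := j, w := b ⊗ c ⊗ j, x := j
The extension variable absorbs all remaining arguments, so the whole application is rewritten.
Result:  h(b ⊗ b ⊗ b ⊗ b ⊗ h(b ⊗ b ⊗ b ⊗ h(c, l, l) ⊗ h(l, j, l) ⊗ l, c ⊗ c ⊗ h(j, j, b), l) ⊗ h(h(b ⊗ b ⊗ b ⊗ b ⊗ c ⊗ j ⊗ l, h(h(b, j, c), c ⊗ j, c ⊗ j ⊗ l), h(h(j, b, j), c ⊗ j, h(c, l, b))), h(h(j, l, b), b ⊗ h(j, l, c) ⊗ j, h(j ⊗ l, b ⊗ c ⊗ l, j)), e) ⊗ j, c, l)

Answer: h(b ⊗ b ⊗ b ⊗ b ⊗ h(b ⊗ b ⊗ b ⊗ h(c, l, l) ⊗ h(l, j, l) ⊗ l, c ⊗ c ⊗ h(j, j, b), l) ⊗ h(h(b ⊗ b ⊗ b ⊗ b ⊗ c ⊗ j ⊗ l, h(h(b, j, c), c ⊗ j, c ⊗ j ⊗ l), h(h(j, b, j), c ⊗ j, h(c, l, b))), h(h(j, l, b), b ⊗ h(j, l, c) ⊗ j, h(j ⊗ l, b ⊗ c ⊗ l, j)), e) ⊗ j, c, l)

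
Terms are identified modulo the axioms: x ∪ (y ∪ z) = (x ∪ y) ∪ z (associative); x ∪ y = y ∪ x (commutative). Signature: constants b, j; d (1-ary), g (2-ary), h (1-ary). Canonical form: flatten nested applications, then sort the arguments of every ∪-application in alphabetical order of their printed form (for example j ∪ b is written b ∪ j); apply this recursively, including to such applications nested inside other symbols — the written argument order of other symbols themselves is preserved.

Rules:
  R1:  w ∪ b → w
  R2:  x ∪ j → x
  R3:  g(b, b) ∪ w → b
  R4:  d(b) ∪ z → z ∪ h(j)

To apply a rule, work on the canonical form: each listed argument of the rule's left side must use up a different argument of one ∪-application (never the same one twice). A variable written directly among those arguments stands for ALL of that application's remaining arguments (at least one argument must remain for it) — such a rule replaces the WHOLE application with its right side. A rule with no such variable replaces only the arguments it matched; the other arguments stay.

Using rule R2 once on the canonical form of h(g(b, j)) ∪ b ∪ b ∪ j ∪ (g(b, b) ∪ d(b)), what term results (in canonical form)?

Canonical form:  b ∪ b ∪ d(b) ∪ g(b, b) ∪ h(g(b, j)) ∪ j
R2 matches:  uses j;  x := b ∪ b ∪ d(b) ∪ g(b, b) ∪ h(g(b, j))
The variable takes the whole remainder — replace the entire application.
Result:  b ∪ b ∪ d(b) ∪ g(b, b) ∪ h(g(b, j))

Answer: b ∪ b ∪ d(b) ∪ g(b, b) ∪ h(g(b, j))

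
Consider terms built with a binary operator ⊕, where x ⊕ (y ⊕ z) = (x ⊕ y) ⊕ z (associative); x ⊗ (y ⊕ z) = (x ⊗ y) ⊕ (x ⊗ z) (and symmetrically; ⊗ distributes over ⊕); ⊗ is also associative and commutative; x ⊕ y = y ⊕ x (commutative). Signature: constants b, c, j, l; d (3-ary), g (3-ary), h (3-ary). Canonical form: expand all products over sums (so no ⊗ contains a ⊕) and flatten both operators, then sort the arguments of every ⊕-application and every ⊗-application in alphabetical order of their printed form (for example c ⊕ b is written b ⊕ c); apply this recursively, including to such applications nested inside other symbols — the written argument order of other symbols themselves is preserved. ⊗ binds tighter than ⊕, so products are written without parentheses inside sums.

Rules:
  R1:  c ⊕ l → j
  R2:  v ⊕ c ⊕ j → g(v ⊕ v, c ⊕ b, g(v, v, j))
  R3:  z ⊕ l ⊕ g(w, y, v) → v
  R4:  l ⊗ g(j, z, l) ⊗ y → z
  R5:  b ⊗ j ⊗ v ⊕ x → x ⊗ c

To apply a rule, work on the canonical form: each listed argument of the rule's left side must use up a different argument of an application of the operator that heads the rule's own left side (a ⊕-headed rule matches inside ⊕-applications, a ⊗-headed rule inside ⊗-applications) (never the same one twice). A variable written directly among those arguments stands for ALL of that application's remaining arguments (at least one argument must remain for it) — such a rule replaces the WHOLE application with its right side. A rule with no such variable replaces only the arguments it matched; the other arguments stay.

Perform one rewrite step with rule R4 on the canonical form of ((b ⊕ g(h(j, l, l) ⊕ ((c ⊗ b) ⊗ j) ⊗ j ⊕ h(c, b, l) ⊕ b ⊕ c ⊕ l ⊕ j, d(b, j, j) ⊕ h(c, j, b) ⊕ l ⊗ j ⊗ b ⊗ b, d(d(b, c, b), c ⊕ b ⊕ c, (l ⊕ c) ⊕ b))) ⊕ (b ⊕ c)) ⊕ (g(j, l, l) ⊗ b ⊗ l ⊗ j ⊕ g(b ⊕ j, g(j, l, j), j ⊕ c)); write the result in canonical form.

Canonical form:  b ⊕ b ⊕ b ⊗ g(j, l, l) ⊗ j ⊗ l ⊕ c ⊕ g(b ⊕ b ⊗ c ⊗ j ⊗ j ⊕ c ⊕ h(c, b, l) ⊕ h(j, l, l) ⊕ j ⊕ l, b ⊗ b ⊗ j ⊗ l ⊕ d(b, j, j) ⊕ h(c, j, b), d(d(b, c, b), b ⊕ c ⊕ c, b ⊕ c ⊕ l)) ⊕ g(b ⊕ j, g(j, l, j), c ⊕ j)
R4 matches:  uses g(j, l, l), l;  y := b ⊗ j, z := l
The variable takes the whole remainder — replace the entire application.
Giving:  b ⊕ b ⊕ c ⊕ g(b ⊕ b ⊗ c ⊗ j ⊗ j ⊕ c ⊕ h(c, b, l) ⊕ h(j, l, l) ⊕ j ⊕ l, b ⊗ b ⊗ j ⊗ l ⊕ d(b, j, j) ⊕ h(c, j, b), d(d(b, c, b), b ⊕ c ⊕ c, b ⊕ c ⊕ l)) ⊕ g(b ⊕ j, g(j, l, j), c ⊕ j) ⊕ l

Answer: b ⊕ b ⊕ c ⊕ g(b ⊕ b ⊗ c ⊗ j ⊗ j ⊕ c ⊕ h(c, b, l) ⊕ h(j, l, l) ⊕ j ⊕ l, b ⊗ b ⊗ j ⊗ l ⊕ d(b, j, j) ⊕ h(c, j, b), d(d(b, c, b), b ⊕ c ⊕ c, b ⊕ c ⊕ l)) ⊕ g(b ⊕ j, g(j, l, j), c ⊕ j) ⊕ l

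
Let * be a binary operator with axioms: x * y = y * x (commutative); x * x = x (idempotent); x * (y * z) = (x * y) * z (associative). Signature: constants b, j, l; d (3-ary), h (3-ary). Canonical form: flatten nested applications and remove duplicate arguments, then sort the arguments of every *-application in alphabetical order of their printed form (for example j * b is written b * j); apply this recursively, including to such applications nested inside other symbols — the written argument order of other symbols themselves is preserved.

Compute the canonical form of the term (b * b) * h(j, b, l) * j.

Un-nest:  b * b * h(j, b, l) * j
Drop duplicates:  drop duplicate b
Order the arguments:  b * h(j, b, l) * j

Answer: b * h(j, b, l) * j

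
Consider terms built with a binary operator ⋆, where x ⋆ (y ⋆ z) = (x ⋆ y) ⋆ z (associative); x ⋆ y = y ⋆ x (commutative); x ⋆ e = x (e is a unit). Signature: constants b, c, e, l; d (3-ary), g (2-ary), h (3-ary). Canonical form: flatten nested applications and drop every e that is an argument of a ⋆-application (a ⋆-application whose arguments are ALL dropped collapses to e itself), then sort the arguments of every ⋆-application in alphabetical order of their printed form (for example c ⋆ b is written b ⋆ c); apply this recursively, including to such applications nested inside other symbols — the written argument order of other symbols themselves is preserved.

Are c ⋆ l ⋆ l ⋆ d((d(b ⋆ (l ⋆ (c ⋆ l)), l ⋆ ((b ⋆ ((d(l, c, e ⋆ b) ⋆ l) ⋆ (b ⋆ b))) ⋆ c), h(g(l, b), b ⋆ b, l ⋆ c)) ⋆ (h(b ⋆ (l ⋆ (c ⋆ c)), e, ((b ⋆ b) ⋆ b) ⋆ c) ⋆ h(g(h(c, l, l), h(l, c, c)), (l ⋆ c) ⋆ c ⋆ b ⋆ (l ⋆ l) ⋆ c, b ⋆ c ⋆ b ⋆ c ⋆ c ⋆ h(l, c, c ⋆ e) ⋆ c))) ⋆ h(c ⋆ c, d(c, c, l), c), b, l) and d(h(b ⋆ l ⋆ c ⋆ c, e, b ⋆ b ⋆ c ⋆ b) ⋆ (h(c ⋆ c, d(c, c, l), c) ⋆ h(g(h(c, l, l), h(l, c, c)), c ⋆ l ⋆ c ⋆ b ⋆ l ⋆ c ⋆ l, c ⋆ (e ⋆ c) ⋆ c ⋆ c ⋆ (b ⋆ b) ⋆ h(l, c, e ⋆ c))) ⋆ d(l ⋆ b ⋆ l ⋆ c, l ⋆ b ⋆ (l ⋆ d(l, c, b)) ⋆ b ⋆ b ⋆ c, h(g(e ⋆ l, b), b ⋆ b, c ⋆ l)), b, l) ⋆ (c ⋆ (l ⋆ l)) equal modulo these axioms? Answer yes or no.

Answer: yes — both canonical forms are c ⋆ d(d(b ⋆ c ⋆ l ⋆ l, b ⋆ b ⋆ b ⋆ c ⋆ d(l, c, b) ⋆ l ⋆ l, h(g(l, b), b ⋆ b, c ⋆ l)) ⋆ h(b ⋆ c ⋆ c ⋆ l, e, b ⋆ b ⋆ b ⋆ c) ⋆ h(c ⋆ c, d(c, c, l), c) ⋆ h(g(h(c, l, l), h(l, c, c)), b ⋆ c ⋆ c ⋆ c ⋆ l ⋆ l ⋆ l, b ⋆ b ⋆ c ⋆ c ⋆ c ⋆ c ⋆ h(l, c, c)), b, l) ⋆ l ⋆ l

Derivation:
Left:  c ⋆ l ⋆ l ⋆ d((d(b ⋆ (l ⋆ (c ⋆ l)), l ⋆ ((b ⋆ ((d(l, c, e ⋆ b) ⋆ l) ⋆ (b ⋆ b))) ⋆ c), h(g(l, b), b ⋆ b, l ⋆ c)) ⋆ (h(b ⋆ (l ⋆ (c ⋆ c)), e, ((b ⋆ b) ⋆ b) ⋆ c) ⋆ h(g(h(c, l, l), h(l, c, c)), (l ⋆ c) ⋆ c ⋆ b ⋆ (l ⋆ l) ⋆ c, b ⋆ c ⋆ b ⋆ c ⋆ c ⋆ h(l, c, c ⋆ e) ⋆ c))) ⋆ h(c ⋆ c, d(c, c, l), c), b, l)
  Inside:  d((d(b ⋆ (l ⋆ (c ⋆ l)), l ⋆ ((b ⋆ ((d(l, c, e ⋆ b) ⋆ l) ⋆ (b ⋆ b))) ⋆ c), h(g(l, b), b ⋆ b, l ⋆ c)) ⋆ (h(b ⋆ (l ⋆ (c ⋆ c)), e, ((b ⋆ b) ⋆ b) ⋆ c) ⋆ h(g(h(c, l, l), h(l, c, c)), (l ⋆ c) ⋆ c ⋆ b ⋆ (l ⋆ l) ⋆ c, b ⋆ c ⋆ b ⋆ c ⋆ c ⋆ h(l, c, c ⋆ e) ⋆ c))) ⋆ h(c ⋆ c, d(c, c, l), c), b, l)  →  d(d(b ⋆ c ⋆ l ⋆ l, b ⋆ b ⋆ b ⋆ c ⋆ d(l, c, b) ⋆ l ⋆ l, h(g(l, b), b ⋆ b, c ⋆ l)) ⋆ h(b ⋆ c ⋆ c ⋆ l, e, b ⋆ b ⋆ b ⋆ c) ⋆ h(c ⋆ c, d(c, c, l), c) ⋆ h(g(h(c, l, l), h(l, c, c)), b ⋆ c ⋆ c ⋆ c ⋆ l ⋆ l ⋆ l, b ⋆ b ⋆ c ⋆ c ⋆ c ⋆ c ⋆ h(l, c, c)), b, l)
  Sort:  c ⋆ d(d(b ⋆ c ⋆ l ⋆ l, b ⋆ b ⋆ b ⋆ c ⋆ d(l, c, b) ⋆ l ⋆ l, h(g(l, b), b ⋆ b, c ⋆ l)) ⋆ h(b ⋆ c ⋆ c ⋆ l, e, b ⋆ b ⋆ b ⋆ c) ⋆ h(c ⋆ c, d(c, c, l), c) ⋆ h(g(h(c, l, l), h(l, c, c)), b ⋆ c ⋆ c ⋆ c ⋆ l ⋆ l ⋆ l, b ⋆ b ⋆ c ⋆ c ⋆ c ⋆ c ⋆ h(l, c, c)), b, l) ⋆ l ⋆ l
Right:  d(h(b ⋆ l ⋆ c ⋆ c, e, b ⋆ b ⋆ c ⋆ b) ⋆ (h(c ⋆ c, d(c, c, l), c) ⋆ h(g(h(c, l, l), h(l, c, c)), c ⋆ l ⋆ c ⋆ b ⋆ l ⋆ c ⋆ l, c ⋆ (e ⋆ c) ⋆ c ⋆ c ⋆ (b ⋆ b) ⋆ h(l, c, e ⋆ c))) ⋆ d(l ⋆ b ⋆ l ⋆ c, l ⋆ b ⋆ (l ⋆ d(l, c, b)) ⋆ b ⋆ b ⋆ c, h(g(e ⋆ l, b), b ⋆ b, c ⋆ l)), b, l) ⋆ (c ⋆ (l ⋆ l))
  Un-nest:  d(h(b ⋆ l ⋆ c ⋆ c, e, b ⋆ b ⋆ c ⋆ b) ⋆ (h(c ⋆ c, d(c, c, l), c) ⋆ h(g(h(c, l, l), h(l, c, c)), c ⋆ l ⋆ c ⋆ b ⋆ l ⋆ c ⋆ l, c ⋆ (e ⋆ c) ⋆ c ⋆ c ⋆ (b ⋆ b) ⋆ h(l, c, e ⋆ c))) ⋆ d(l ⋆ b ⋆ l ⋆ c, l ⋆ b ⋆ (l ⋆ d(l, c, b)) ⋆ b ⋆ b ⋆ c, h(g(e ⋆ l, b), b ⋆ b, c ⋆ l)), b, l) ⋆ c ⋆ l ⋆ l
  Simplify inside:  d(h(b ⋆ l ⋆ c ⋆ c, e, b ⋆ b ⋆ c ⋆ b) ⋆ (h(c ⋆ c, d(c, c, l), c) ⋆ h(g(h(c, l, l), h(l, c, c)), c ⋆ l ⋆ c ⋆ b ⋆ l ⋆ c ⋆ l, c ⋆ (e ⋆ c) ⋆ c ⋆ c ⋆ (b ⋆ b) ⋆ h(l, c, e ⋆ c))) ⋆ d(l ⋆ b ⋆ l ⋆ c, l ⋆ b ⋆ (l ⋆ d(l, c, b)) ⋆ b ⋆ b ⋆ c, h(g(e ⋆ l, b), b ⋆ b, c ⋆ l)), b, l)  →  d(d(b ⋆ c ⋆ l ⋆ l, b ⋆ b ⋆ b ⋆ c ⋆ d(l, c, b) ⋆ l ⋆ l, h(g(l, b), b ⋆ b, c ⋆ l)) ⋆ h(b ⋆ c ⋆ c ⋆ l, e, b ⋆ b ⋆ b ⋆ c) ⋆ h(c ⋆ c, d(c, c, l), c) ⋆ h(g(h(c, l, l), h(l, c, c)), b ⋆ c ⋆ c ⋆ c ⋆ l ⋆ l ⋆ l, b ⋆ b ⋆ c ⋆ c ⋆ c ⋆ c ⋆ h(l, c, c)), b, l)
  Sort arguments:  c ⋆ d(d(b ⋆ c ⋆ l ⋆ l, b ⋆ b ⋆ b ⋆ c ⋆ d(l, c, b) ⋆ l ⋆ l, h(g(l, b), b ⋆ b, c ⋆ l)) ⋆ h(b ⋆ c ⋆ c ⋆ l, e, b ⋆ b ⋆ b ⋆ c) ⋆ h(c ⋆ c, d(c, c, l), c) ⋆ h(g(h(c, l, l), h(l, c, c)), b ⋆ c ⋆ c ⋆ c ⋆ l ⋆ l ⋆ l, b ⋆ b ⋆ c ⋆ c ⋆ c ⋆ c ⋆ h(l, c, c)), b, l) ⋆ l ⋆ l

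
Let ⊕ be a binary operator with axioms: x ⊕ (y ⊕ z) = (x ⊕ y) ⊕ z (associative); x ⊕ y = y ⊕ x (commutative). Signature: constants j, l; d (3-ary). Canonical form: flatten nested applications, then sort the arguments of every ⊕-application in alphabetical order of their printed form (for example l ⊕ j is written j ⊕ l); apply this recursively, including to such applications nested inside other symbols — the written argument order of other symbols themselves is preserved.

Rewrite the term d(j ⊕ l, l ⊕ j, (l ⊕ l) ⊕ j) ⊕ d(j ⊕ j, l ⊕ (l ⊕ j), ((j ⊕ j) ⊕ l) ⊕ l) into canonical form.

Simplify inside:  d(j ⊕ l, l ⊕ j, (l ⊕ l) ⊕ j)  →  d(j ⊕ l, j ⊕ l, j ⊕ l ⊕ l)
Inside:  d(j ⊕ j, l ⊕ (l ⊕ j), ((j ⊕ j) ⊕ l) ⊕ l)  →  d(j ⊕ j, j ⊕ l ⊕ l, j ⊕ j ⊕ l ⊕ l)
Order the arguments:  d(j ⊕ j, j ⊕ l ⊕ l, j ⊕ j ⊕ l ⊕ l) ⊕ d(j ⊕ l, j ⊕ l, j ⊕ l ⊕ l)

Answer: d(j ⊕ j, j ⊕ l ⊕ l, j ⊕ j ⊕ l ⊕ l) ⊕ d(j ⊕ l, j ⊕ l, j ⊕ l ⊕ l)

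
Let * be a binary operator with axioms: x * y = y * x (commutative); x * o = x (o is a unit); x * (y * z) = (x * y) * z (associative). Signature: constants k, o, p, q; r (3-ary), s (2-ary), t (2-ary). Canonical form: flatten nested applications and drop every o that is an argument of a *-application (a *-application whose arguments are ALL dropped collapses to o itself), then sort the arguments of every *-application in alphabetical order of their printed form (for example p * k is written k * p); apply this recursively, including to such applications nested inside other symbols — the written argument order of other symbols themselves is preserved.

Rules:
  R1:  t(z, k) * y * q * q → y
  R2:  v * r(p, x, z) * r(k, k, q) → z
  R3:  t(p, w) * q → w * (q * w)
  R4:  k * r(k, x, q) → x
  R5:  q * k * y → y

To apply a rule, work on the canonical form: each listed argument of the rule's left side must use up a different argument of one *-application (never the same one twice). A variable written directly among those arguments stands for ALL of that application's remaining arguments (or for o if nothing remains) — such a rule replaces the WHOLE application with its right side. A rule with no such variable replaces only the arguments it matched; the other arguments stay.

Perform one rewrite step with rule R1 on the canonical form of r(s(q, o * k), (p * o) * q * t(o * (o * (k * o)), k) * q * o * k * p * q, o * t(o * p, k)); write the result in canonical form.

Canonical form:  r(s(q, k), k * p * p * q * q * q * t(k, k), t(p, k))
Apply R1:  consuming q, q, t(k, k);  y := k * p * p * q, z := k
The variable takes the whole remainder — replace the entire application.
Result:  r(s(q, k), k * p * p * q, t(p, k))

Answer: r(s(q, k), k * p * p * q, t(p, k))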